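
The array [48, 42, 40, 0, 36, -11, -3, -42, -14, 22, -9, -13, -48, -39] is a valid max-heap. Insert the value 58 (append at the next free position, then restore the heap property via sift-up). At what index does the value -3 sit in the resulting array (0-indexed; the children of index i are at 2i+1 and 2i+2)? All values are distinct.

14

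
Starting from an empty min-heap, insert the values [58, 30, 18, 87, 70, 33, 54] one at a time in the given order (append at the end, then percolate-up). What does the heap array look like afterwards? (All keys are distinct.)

[18, 58, 30, 87, 70, 33, 54]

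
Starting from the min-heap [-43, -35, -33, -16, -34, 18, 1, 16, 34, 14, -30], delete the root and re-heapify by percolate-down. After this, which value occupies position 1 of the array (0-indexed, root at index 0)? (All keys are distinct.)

remove root -43; move last element -30 to root → [-30, -35, -33, -16, -34, 18, 1, 16, 34, 14]
-30 vs smaller child -35 at index 1, swap → [-35, -30, -33, -16, -34, 18, 1, 16, 34, 14]
-30 vs smaller child -34 at index 4, swap → [-35, -34, -33, -16, -30, 18, 1, 16, 34, 14]
resulting array: [-35, -34, -33, -16, -30, 18, 1, 16, 34, 14]

-34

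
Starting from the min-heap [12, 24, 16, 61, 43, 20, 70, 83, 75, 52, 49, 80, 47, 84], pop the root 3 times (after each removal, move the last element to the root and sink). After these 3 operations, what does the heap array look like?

extract-min #1 returns 12:
  remove root 12; move last element 84 to root → [84, 24, 16, 61, 43, 20, 70, 83, 75, 52, 49, 80, 47]
  84 vs smaller child 16 at index 2, swap → [16, 24, 84, 61, 43, 20, 70, 83, 75, 52, 49, 80, 47]
  84 vs smaller child 20 at index 5, swap → [16, 24, 20, 61, 43, 84, 70, 83, 75, 52, 49, 80, 47]
  84 vs smaller child 47 at index 12, swap → [16, 24, 20, 61, 43, 47, 70, 83, 75, 52, 49, 80, 84]
extract-min #2 returns 16:
  remove root 16; move last element 84 to root → [84, 24, 20, 61, 43, 47, 70, 83, 75, 52, 49, 80]
  84 vs smaller child 20 at index 2, swap → [20, 24, 84, 61, 43, 47, 70, 83, 75, 52, 49, 80]
  84 vs smaller child 47 at index 5, swap → [20, 24, 47, 61, 43, 84, 70, 83, 75, 52, 49, 80]
  84 vs only child 80 at index 11, swap → [20, 24, 47, 61, 43, 80, 70, 83, 75, 52, 49, 84]
extract-min #3 returns 20:
  remove root 20; move last element 84 to root → [84, 24, 47, 61, 43, 80, 70, 83, 75, 52, 49]
  84 vs smaller child 24 at index 1, swap → [24, 84, 47, 61, 43, 80, 70, 83, 75, 52, 49]
  84 vs smaller child 43 at index 4, swap → [24, 43, 47, 61, 84, 80, 70, 83, 75, 52, 49]
  84 vs smaller child 49 at index 10, swap → [24, 43, 47, 61, 49, 80, 70, 83, 75, 52, 84]

[24, 43, 47, 61, 49, 80, 70, 83, 75, 52, 84]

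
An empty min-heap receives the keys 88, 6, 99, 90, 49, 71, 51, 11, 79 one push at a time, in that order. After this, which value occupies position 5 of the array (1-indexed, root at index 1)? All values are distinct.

Insert 88:
  append 88 at index 1 → [88] (no swap needed)
Insert 6:
  append 6 at index 2 → [88, 6]
  6 < parent 88 at index 1, swap → [6, 88]
Insert 99:
  append 99 at index 3 → [6, 88, 99] (no swap needed)
Insert 90:
  append 90 at index 4 → [6, 88, 99, 90] (no swap needed)
Insert 49:
  append 49 at index 5 → [6, 88, 99, 90, 49]
  49 < parent 88 at index 2, swap → [6, 49, 99, 90, 88]
Insert 71:
  append 71 at index 6 → [6, 49, 99, 90, 88, 71]
  71 < parent 99 at index 3, swap → [6, 49, 71, 90, 88, 99]
Insert 51:
  append 51 at index 7 → [6, 49, 71, 90, 88, 99, 51]
  51 < parent 71 at index 3, swap → [6, 49, 51, 90, 88, 99, 71]
Insert 11:
  append 11 at index 8 → [6, 49, 51, 90, 88, 99, 71, 11]
  11 < parent 90 at index 4, swap → [6, 49, 51, 11, 88, 99, 71, 90]
  11 < parent 49 at index 2, swap → [6, 11, 51, 49, 88, 99, 71, 90]
Insert 79:
  append 79 at index 9 → [6, 11, 51, 49, 88, 99, 71, 90, 79] (no swap needed)
resulting array: [6, 11, 51, 49, 88, 99, 71, 90, 79]

88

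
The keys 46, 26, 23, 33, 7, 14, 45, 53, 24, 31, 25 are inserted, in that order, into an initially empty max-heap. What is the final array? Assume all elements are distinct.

[53, 46, 45, 33, 31, 14, 23, 26, 24, 7, 25]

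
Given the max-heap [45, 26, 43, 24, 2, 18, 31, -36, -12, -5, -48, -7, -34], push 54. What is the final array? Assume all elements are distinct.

append 54 at index 13 → [45, 26, 43, 24, 2, 18, 31, -36, -12, -5, -48, -7, -34, 54]
54 > parent 31 at index 6, swap → [45, 26, 43, 24, 2, 18, 54, -36, -12, -5, -48, -7, -34, 31]
54 > parent 43 at index 2, swap → [45, 26, 54, 24, 2, 18, 43, -36, -12, -5, -48, -7, -34, 31]
54 > parent 45 at index 0, swap → [54, 26, 45, 24, 2, 18, 43, -36, -12, -5, -48, -7, -34, 31]

[54, 26, 45, 24, 2, 18, 43, -36, -12, -5, -48, -7, -34, 31]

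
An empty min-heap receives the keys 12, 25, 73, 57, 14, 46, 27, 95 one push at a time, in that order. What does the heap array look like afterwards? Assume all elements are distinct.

[12, 14, 27, 57, 25, 73, 46, 95]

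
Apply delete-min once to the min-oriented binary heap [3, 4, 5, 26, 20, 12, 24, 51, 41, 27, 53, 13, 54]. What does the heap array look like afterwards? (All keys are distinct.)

[4, 20, 5, 26, 27, 12, 24, 51, 41, 54, 53, 13]

remove root 3; move last element 54 to root → [54, 4, 5, 26, 20, 12, 24, 51, 41, 27, 53, 13]
54 vs smaller child 4 at index 1, swap → [4, 54, 5, 26, 20, 12, 24, 51, 41, 27, 53, 13]
54 vs smaller child 20 at index 4, swap → [4, 20, 5, 26, 54, 12, 24, 51, 41, 27, 53, 13]
54 vs smaller child 27 at index 9, swap → [4, 20, 5, 26, 27, 12, 24, 51, 41, 54, 53, 13]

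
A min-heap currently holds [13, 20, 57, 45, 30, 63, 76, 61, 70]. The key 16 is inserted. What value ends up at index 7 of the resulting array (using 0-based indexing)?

append 16 at index 9 → [13, 20, 57, 45, 30, 63, 76, 61, 70, 16]
16 < parent 30 at index 4, swap → [13, 20, 57, 45, 16, 63, 76, 61, 70, 30]
16 < parent 20 at index 1, swap → [13, 16, 57, 45, 20, 63, 76, 61, 70, 30]
resulting array: [13, 16, 57, 45, 20, 63, 76, 61, 70, 30]

61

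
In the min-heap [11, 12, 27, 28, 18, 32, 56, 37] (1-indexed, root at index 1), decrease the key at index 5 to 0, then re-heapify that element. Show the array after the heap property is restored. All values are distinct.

[0, 11, 27, 28, 12, 32, 56, 37]

set index 5 from 18 to 0 → [11, 12, 27, 28, 0, 32, 56, 37]
0 < parent 12 at index 2, swap → [11, 0, 27, 28, 12, 32, 56, 37]
0 < parent 11 at index 1, swap → [0, 11, 27, 28, 12, 32, 56, 37]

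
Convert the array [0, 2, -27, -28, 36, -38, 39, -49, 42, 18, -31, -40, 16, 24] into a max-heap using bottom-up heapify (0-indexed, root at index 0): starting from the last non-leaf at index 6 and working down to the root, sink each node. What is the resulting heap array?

[42, 36, 39, 2, 18, 16, 24, -49, -28, 0, -31, -40, -38, -27]

sift down from index 6: already satisfies heap property
sift down from index 5:
  -38 vs larger child 16 at index 12, swap → [0, 2, -27, -28, 36, 16, 39, -49, 42, 18, -31, -40, -38, 24]
sift down from index 4: already satisfies heap property
sift down from index 3:
  -28 vs larger child 42 at index 8, swap → [0, 2, -27, 42, 36, 16, 39, -49, -28, 18, -31, -40, -38, 24]
sift down from index 2:
  -27 vs larger child 39 at index 6, swap → [0, 2, 39, 42, 36, 16, -27, -49, -28, 18, -31, -40, -38, 24]
  -27 vs only child 24 at index 13, swap → [0, 2, 39, 42, 36, 16, 24, -49, -28, 18, -31, -40, -38, -27]
sift down from index 1:
  2 vs larger child 42 at index 3, swap → [0, 42, 39, 2, 36, 16, 24, -49, -28, 18, -31, -40, -38, -27]
sift down from index 0:
  0 vs larger child 42 at index 1, swap → [42, 0, 39, 2, 36, 16, 24, -49, -28, 18, -31, -40, -38, -27]
  0 vs larger child 36 at index 4, swap → [42, 36, 39, 2, 0, 16, 24, -49, -28, 18, -31, -40, -38, -27]
  0 vs larger child 18 at index 9, swap → [42, 36, 39, 2, 18, 16, 24, -49, -28, 0, -31, -40, -38, -27]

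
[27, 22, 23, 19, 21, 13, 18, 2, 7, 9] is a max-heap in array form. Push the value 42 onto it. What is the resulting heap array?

append 42 at index 10 → [27, 22, 23, 19, 21, 13, 18, 2, 7, 9, 42]
42 > parent 21 at index 4, swap → [27, 22, 23, 19, 42, 13, 18, 2, 7, 9, 21]
42 > parent 22 at index 1, swap → [27, 42, 23, 19, 22, 13, 18, 2, 7, 9, 21]
42 > parent 27 at index 0, swap → [42, 27, 23, 19, 22, 13, 18, 2, 7, 9, 21]

[42, 27, 23, 19, 22, 13, 18, 2, 7, 9, 21]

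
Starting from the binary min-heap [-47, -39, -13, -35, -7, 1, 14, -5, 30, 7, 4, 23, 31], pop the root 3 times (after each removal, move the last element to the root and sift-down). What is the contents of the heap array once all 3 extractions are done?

[-13, -7, 1, -5, 4, 23, 14, 31, 30, 7]

extract-min #1 returns -47:
  remove root -47; move last element 31 to root → [31, -39, -13, -35, -7, 1, 14, -5, 30, 7, 4, 23]
  31 vs smaller child -39 at index 1, swap → [-39, 31, -13, -35, -7, 1, 14, -5, 30, 7, 4, 23]
  31 vs smaller child -35 at index 3, swap → [-39, -35, -13, 31, -7, 1, 14, -5, 30, 7, 4, 23]
  31 vs smaller child -5 at index 7, swap → [-39, -35, -13, -5, -7, 1, 14, 31, 30, 7, 4, 23]
extract-min #2 returns -39:
  remove root -39; move last element 23 to root → [23, -35, -13, -5, -7, 1, 14, 31, 30, 7, 4]
  23 vs smaller child -35 at index 1, swap → [-35, 23, -13, -5, -7, 1, 14, 31, 30, 7, 4]
  23 vs smaller child -7 at index 4, swap → [-35, -7, -13, -5, 23, 1, 14, 31, 30, 7, 4]
  23 vs smaller child 4 at index 10, swap → [-35, -7, -13, -5, 4, 1, 14, 31, 30, 7, 23]
extract-min #3 returns -35:
  remove root -35; move last element 23 to root → [23, -7, -13, -5, 4, 1, 14, 31, 30, 7]
  23 vs smaller child -13 at index 2, swap → [-13, -7, 23, -5, 4, 1, 14, 31, 30, 7]
  23 vs smaller child 1 at index 5, swap → [-13, -7, 1, -5, 4, 23, 14, 31, 30, 7]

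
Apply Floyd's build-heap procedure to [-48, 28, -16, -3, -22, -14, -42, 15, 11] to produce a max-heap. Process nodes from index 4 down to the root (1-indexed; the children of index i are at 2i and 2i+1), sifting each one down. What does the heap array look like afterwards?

[28, 15, -14, 11, -22, -16, -42, -3, -48]

sift down from index 4:
  -3 vs larger child 15 at index 8, swap → [-48, 28, -16, 15, -22, -14, -42, -3, 11]
sift down from index 3:
  -16 vs larger child -14 at index 6, swap → [-48, 28, -14, 15, -22, -16, -42, -3, 11]
sift down from index 2: already satisfies heap property
sift down from index 1:
  -48 vs larger child 28 at index 2, swap → [28, -48, -14, 15, -22, -16, -42, -3, 11]
  -48 vs larger child 15 at index 4, swap → [28, 15, -14, -48, -22, -16, -42, -3, 11]
  -48 vs larger child 11 at index 9, swap → [28, 15, -14, 11, -22, -16, -42, -3, -48]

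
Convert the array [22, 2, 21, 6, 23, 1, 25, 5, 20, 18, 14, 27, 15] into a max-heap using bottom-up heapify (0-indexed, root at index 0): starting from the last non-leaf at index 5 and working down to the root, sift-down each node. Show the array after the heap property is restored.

sift down from index 5:
  1 vs larger child 27 at index 11, swap → [22, 2, 21, 6, 23, 27, 25, 5, 20, 18, 14, 1, 15]
sift down from index 4: already satisfies heap property
sift down from index 3:
  6 vs larger child 20 at index 8, swap → [22, 2, 21, 20, 23, 27, 25, 5, 6, 18, 14, 1, 15]
sift down from index 2:
  21 vs larger child 27 at index 5, swap → [22, 2, 27, 20, 23, 21, 25, 5, 6, 18, 14, 1, 15]
sift down from index 1:
  2 vs larger child 23 at index 4, swap → [22, 23, 27, 20, 2, 21, 25, 5, 6, 18, 14, 1, 15]
  2 vs larger child 18 at index 9, swap → [22, 23, 27, 20, 18, 21, 25, 5, 6, 2, 14, 1, 15]
sift down from index 0:
  22 vs larger child 27 at index 2, swap → [27, 23, 22, 20, 18, 21, 25, 5, 6, 2, 14, 1, 15]
  22 vs larger child 25 at index 6, swap → [27, 23, 25, 20, 18, 21, 22, 5, 6, 2, 14, 1, 15]

[27, 23, 25, 20, 18, 21, 22, 5, 6, 2, 14, 1, 15]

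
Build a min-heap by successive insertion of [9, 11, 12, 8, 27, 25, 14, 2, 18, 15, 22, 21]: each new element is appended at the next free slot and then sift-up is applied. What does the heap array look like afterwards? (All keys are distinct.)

[2, 8, 12, 9, 15, 21, 14, 11, 18, 27, 22, 25]

Insert 9:
  append 9 at index 0 → [9] (no swap needed)
Insert 11:
  append 11 at index 1 → [9, 11] (no swap needed)
Insert 12:
  append 12 at index 2 → [9, 11, 12] (no swap needed)
Insert 8:
  append 8 at index 3 → [9, 11, 12, 8]
  8 < parent 11 at index 1, swap → [9, 8, 12, 11]
  8 < parent 9 at index 0, swap → [8, 9, 12, 11]
Insert 27:
  append 27 at index 4 → [8, 9, 12, 11, 27] (no swap needed)
Insert 25:
  append 25 at index 5 → [8, 9, 12, 11, 27, 25] (no swap needed)
Insert 14:
  append 14 at index 6 → [8, 9, 12, 11, 27, 25, 14] (no swap needed)
Insert 2:
  append 2 at index 7 → [8, 9, 12, 11, 27, 25, 14, 2]
  2 < parent 11 at index 3, swap → [8, 9, 12, 2, 27, 25, 14, 11]
  2 < parent 9 at index 1, swap → [8, 2, 12, 9, 27, 25, 14, 11]
  2 < parent 8 at index 0, swap → [2, 8, 12, 9, 27, 25, 14, 11]
Insert 18:
  append 18 at index 8 → [2, 8, 12, 9, 27, 25, 14, 11, 18] (no swap needed)
Insert 15:
  append 15 at index 9 → [2, 8, 12, 9, 27, 25, 14, 11, 18, 15]
  15 < parent 27 at index 4, swap → [2, 8, 12, 9, 15, 25, 14, 11, 18, 27]
Insert 22:
  append 22 at index 10 → [2, 8, 12, 9, 15, 25, 14, 11, 18, 27, 22] (no swap needed)
Insert 21:
  append 21 at index 11 → [2, 8, 12, 9, 15, 25, 14, 11, 18, 27, 22, 21]
  21 < parent 25 at index 5, swap → [2, 8, 12, 9, 15, 21, 14, 11, 18, 27, 22, 25]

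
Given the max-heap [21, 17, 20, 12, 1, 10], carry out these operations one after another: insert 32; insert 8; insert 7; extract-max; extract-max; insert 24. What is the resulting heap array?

insert 32:
  append 32 at index 6 → [21, 17, 20, 12, 1, 10, 32]
  32 > parent 20 at index 2, swap → [21, 17, 32, 12, 1, 10, 20]
  32 > parent 21 at index 0, swap → [32, 17, 21, 12, 1, 10, 20]
insert 8:
  append 8 at index 7 → [32, 17, 21, 12, 1, 10, 20, 8] (no swap needed)
insert 7:
  append 7 at index 8 → [32, 17, 21, 12, 1, 10, 20, 8, 7] (no swap needed)
extract-max → returns 32:
  remove root 32; move last element 7 to root → [7, 17, 21, 12, 1, 10, 20, 8]
  7 vs larger child 21 at index 2, swap → [21, 17, 7, 12, 1, 10, 20, 8]
  7 vs larger child 20 at index 6, swap → [21, 17, 20, 12, 1, 10, 7, 8]
extract-max → returns 21:
  remove root 21; move last element 8 to root → [8, 17, 20, 12, 1, 10, 7]
  8 vs larger child 20 at index 2, swap → [20, 17, 8, 12, 1, 10, 7]
  8 vs larger child 10 at index 5, swap → [20, 17, 10, 12, 1, 8, 7]
insert 24:
  append 24 at index 7 → [20, 17, 10, 12, 1, 8, 7, 24]
  24 > parent 12 at index 3, swap → [20, 17, 10, 24, 1, 8, 7, 12]
  24 > parent 17 at index 1, swap → [20, 24, 10, 17, 1, 8, 7, 12]
  24 > parent 20 at index 0, swap → [24, 20, 10, 17, 1, 8, 7, 12]

[24, 20, 10, 17, 1, 8, 7, 12]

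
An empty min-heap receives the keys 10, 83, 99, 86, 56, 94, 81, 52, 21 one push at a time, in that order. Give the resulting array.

Insert 10:
  append 10 at index 0 → [10] (no swap needed)
Insert 83:
  append 83 at index 1 → [10, 83] (no swap needed)
Insert 99:
  append 99 at index 2 → [10, 83, 99] (no swap needed)
Insert 86:
  append 86 at index 3 → [10, 83, 99, 86] (no swap needed)
Insert 56:
  append 56 at index 4 → [10, 83, 99, 86, 56]
  56 < parent 83 at index 1, swap → [10, 56, 99, 86, 83]
Insert 94:
  append 94 at index 5 → [10, 56, 99, 86, 83, 94]
  94 < parent 99 at index 2, swap → [10, 56, 94, 86, 83, 99]
Insert 81:
  append 81 at index 6 → [10, 56, 94, 86, 83, 99, 81]
  81 < parent 94 at index 2, swap → [10, 56, 81, 86, 83, 99, 94]
Insert 52:
  append 52 at index 7 → [10, 56, 81, 86, 83, 99, 94, 52]
  52 < parent 86 at index 3, swap → [10, 56, 81, 52, 83, 99, 94, 86]
  52 < parent 56 at index 1, swap → [10, 52, 81, 56, 83, 99, 94, 86]
Insert 21:
  append 21 at index 8 → [10, 52, 81, 56, 83, 99, 94, 86, 21]
  21 < parent 56 at index 3, swap → [10, 52, 81, 21, 83, 99, 94, 86, 56]
  21 < parent 52 at index 1, swap → [10, 21, 81, 52, 83, 99, 94, 86, 56]

[10, 21, 81, 52, 83, 99, 94, 86, 56]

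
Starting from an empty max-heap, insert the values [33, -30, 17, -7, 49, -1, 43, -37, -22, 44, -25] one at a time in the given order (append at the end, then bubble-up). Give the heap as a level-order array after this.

[49, 44, 43, -22, 33, -1, 17, -37, -30, -7, -25]

Insert 33:
  append 33 at index 0 → [33] (no swap needed)
Insert -30:
  append -30 at index 1 → [33, -30] (no swap needed)
Insert 17:
  append 17 at index 2 → [33, -30, 17] (no swap needed)
Insert -7:
  append -7 at index 3 → [33, -30, 17, -7]
  -7 > parent -30 at index 1, swap → [33, -7, 17, -30]
Insert 49:
  append 49 at index 4 → [33, -7, 17, -30, 49]
  49 > parent -7 at index 1, swap → [33, 49, 17, -30, -7]
  49 > parent 33 at index 0, swap → [49, 33, 17, -30, -7]
Insert -1:
  append -1 at index 5 → [49, 33, 17, -30, -7, -1] (no swap needed)
Insert 43:
  append 43 at index 6 → [49, 33, 17, -30, -7, -1, 43]
  43 > parent 17 at index 2, swap → [49, 33, 43, -30, -7, -1, 17]
Insert -37:
  append -37 at index 7 → [49, 33, 43, -30, -7, -1, 17, -37] (no swap needed)
Insert -22:
  append -22 at index 8 → [49, 33, 43, -30, -7, -1, 17, -37, -22]
  -22 > parent -30 at index 3, swap → [49, 33, 43, -22, -7, -1, 17, -37, -30]
Insert 44:
  append 44 at index 9 → [49, 33, 43, -22, -7, -1, 17, -37, -30, 44]
  44 > parent -7 at index 4, swap → [49, 33, 43, -22, 44, -1, 17, -37, -30, -7]
  44 > parent 33 at index 1, swap → [49, 44, 43, -22, 33, -1, 17, -37, -30, -7]
Insert -25:
  append -25 at index 10 → [49, 44, 43, -22, 33, -1, 17, -37, -30, -7, -25] (no swap needed)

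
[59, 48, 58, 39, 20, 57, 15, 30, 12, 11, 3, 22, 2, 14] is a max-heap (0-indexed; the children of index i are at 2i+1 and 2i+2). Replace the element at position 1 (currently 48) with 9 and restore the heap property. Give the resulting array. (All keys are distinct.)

set index 1 from 48 to 9 → [59, 9, 58, 39, 20, 57, 15, 30, 12, 11, 3, 22, 2, 14]
9 vs larger child 39 at index 3, swap → [59, 39, 58, 9, 20, 57, 15, 30, 12, 11, 3, 22, 2, 14]
9 vs larger child 30 at index 7, swap → [59, 39, 58, 30, 20, 57, 15, 9, 12, 11, 3, 22, 2, 14]

[59, 39, 58, 30, 20, 57, 15, 9, 12, 11, 3, 22, 2, 14]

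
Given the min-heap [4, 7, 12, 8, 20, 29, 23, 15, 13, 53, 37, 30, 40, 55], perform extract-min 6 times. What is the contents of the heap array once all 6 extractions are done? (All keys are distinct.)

extract-min #1 returns 4:
  remove root 4; move last element 55 to root → [55, 7, 12, 8, 20, 29, 23, 15, 13, 53, 37, 30, 40]
  55 vs smaller child 7 at index 1, swap → [7, 55, 12, 8, 20, 29, 23, 15, 13, 53, 37, 30, 40]
  55 vs smaller child 8 at index 3, swap → [7, 8, 12, 55, 20, 29, 23, 15, 13, 53, 37, 30, 40]
  55 vs smaller child 13 at index 8, swap → [7, 8, 12, 13, 20, 29, 23, 15, 55, 53, 37, 30, 40]
extract-min #2 returns 7:
  remove root 7; move last element 40 to root → [40, 8, 12, 13, 20, 29, 23, 15, 55, 53, 37, 30]
  40 vs smaller child 8 at index 1, swap → [8, 40, 12, 13, 20, 29, 23, 15, 55, 53, 37, 30]
  40 vs smaller child 13 at index 3, swap → [8, 13, 12, 40, 20, 29, 23, 15, 55, 53, 37, 30]
  40 vs smaller child 15 at index 7, swap → [8, 13, 12, 15, 20, 29, 23, 40, 55, 53, 37, 30]
extract-min #3 returns 8:
  remove root 8; move last element 30 to root → [30, 13, 12, 15, 20, 29, 23, 40, 55, 53, 37]
  30 vs smaller child 12 at index 2, swap → [12, 13, 30, 15, 20, 29, 23, 40, 55, 53, 37]
  30 vs smaller child 23 at index 6, swap → [12, 13, 23, 15, 20, 29, 30, 40, 55, 53, 37]
extract-min #4 returns 12:
  remove root 12; move last element 37 to root → [37, 13, 23, 15, 20, 29, 30, 40, 55, 53]
  37 vs smaller child 13 at index 1, swap → [13, 37, 23, 15, 20, 29, 30, 40, 55, 53]
  37 vs smaller child 15 at index 3, swap → [13, 15, 23, 37, 20, 29, 30, 40, 55, 53]
extract-min #5 returns 13:
  remove root 13; move last element 53 to root → [53, 15, 23, 37, 20, 29, 30, 40, 55]
  53 vs smaller child 15 at index 1, swap → [15, 53, 23, 37, 20, 29, 30, 40, 55]
  53 vs smaller child 20 at index 4, swap → [15, 20, 23, 37, 53, 29, 30, 40, 55]
extract-min #6 returns 15:
  remove root 15; move last element 55 to root → [55, 20, 23, 37, 53, 29, 30, 40]
  55 vs smaller child 20 at index 1, swap → [20, 55, 23, 37, 53, 29, 30, 40]
  55 vs smaller child 37 at index 3, swap → [20, 37, 23, 55, 53, 29, 30, 40]
  55 vs only child 40 at index 7, swap → [20, 37, 23, 40, 53, 29, 30, 55]

[20, 37, 23, 40, 53, 29, 30, 55]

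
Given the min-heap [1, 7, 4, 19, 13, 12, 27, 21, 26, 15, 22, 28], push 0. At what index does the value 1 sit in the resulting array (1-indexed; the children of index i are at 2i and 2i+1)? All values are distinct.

append 0 at index 13 → [1, 7, 4, 19, 13, 12, 27, 21, 26, 15, 22, 28, 0]
0 < parent 12 at index 6, swap → [1, 7, 4, 19, 13, 0, 27, 21, 26, 15, 22, 28, 12]
0 < parent 4 at index 3, swap → [1, 7, 0, 19, 13, 4, 27, 21, 26, 15, 22, 28, 12]
0 < parent 1 at index 1, swap → [0, 7, 1, 19, 13, 4, 27, 21, 26, 15, 22, 28, 12]
resulting array: [0, 7, 1, 19, 13, 4, 27, 21, 26, 15, 22, 28, 12]

3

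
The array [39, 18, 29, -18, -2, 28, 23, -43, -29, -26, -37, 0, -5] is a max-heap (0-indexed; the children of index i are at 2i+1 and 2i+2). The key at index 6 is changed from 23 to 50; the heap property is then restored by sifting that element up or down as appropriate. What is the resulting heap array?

[50, 18, 39, -18, -2, 28, 29, -43, -29, -26, -37, 0, -5]

set index 6 from 23 to 50 → [39, 18, 29, -18, -2, 28, 50, -43, -29, -26, -37, 0, -5]
50 > parent 29 at index 2, swap → [39, 18, 50, -18, -2, 28, 29, -43, -29, -26, -37, 0, -5]
50 > parent 39 at index 0, swap → [50, 18, 39, -18, -2, 28, 29, -43, -29, -26, -37, 0, -5]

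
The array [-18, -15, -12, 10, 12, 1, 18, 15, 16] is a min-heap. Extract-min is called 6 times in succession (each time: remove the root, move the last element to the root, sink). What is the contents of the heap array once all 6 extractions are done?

[15, 18, 16]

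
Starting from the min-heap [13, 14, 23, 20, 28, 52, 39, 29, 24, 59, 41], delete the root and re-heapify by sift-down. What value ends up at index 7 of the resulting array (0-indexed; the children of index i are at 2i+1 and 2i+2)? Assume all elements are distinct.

remove root 13; move last element 41 to root → [41, 14, 23, 20, 28, 52, 39, 29, 24, 59]
41 vs smaller child 14 at index 1, swap → [14, 41, 23, 20, 28, 52, 39, 29, 24, 59]
41 vs smaller child 20 at index 3, swap → [14, 20, 23, 41, 28, 52, 39, 29, 24, 59]
41 vs smaller child 24 at index 8, swap → [14, 20, 23, 24, 28, 52, 39, 29, 41, 59]
resulting array: [14, 20, 23, 24, 28, 52, 39, 29, 41, 59]

29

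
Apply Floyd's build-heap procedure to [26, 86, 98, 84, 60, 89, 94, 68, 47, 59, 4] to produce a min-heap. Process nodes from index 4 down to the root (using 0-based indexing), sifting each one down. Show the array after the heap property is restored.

sift down from index 4:
  60 vs smaller child 4 at index 10, swap → [26, 86, 98, 84, 4, 89, 94, 68, 47, 59, 60]
sift down from index 3:
  84 vs smaller child 47 at index 8, swap → [26, 86, 98, 47, 4, 89, 94, 68, 84, 59, 60]
sift down from index 2:
  98 vs smaller child 89 at index 5, swap → [26, 86, 89, 47, 4, 98, 94, 68, 84, 59, 60]
sift down from index 1:
  86 vs smaller child 4 at index 4, swap → [26, 4, 89, 47, 86, 98, 94, 68, 84, 59, 60]
  86 vs smaller child 59 at index 9, swap → [26, 4, 89, 47, 59, 98, 94, 68, 84, 86, 60]
sift down from index 0:
  26 vs smaller child 4 at index 1, swap → [4, 26, 89, 47, 59, 98, 94, 68, 84, 86, 60]

[4, 26, 89, 47, 59, 98, 94, 68, 84, 86, 60]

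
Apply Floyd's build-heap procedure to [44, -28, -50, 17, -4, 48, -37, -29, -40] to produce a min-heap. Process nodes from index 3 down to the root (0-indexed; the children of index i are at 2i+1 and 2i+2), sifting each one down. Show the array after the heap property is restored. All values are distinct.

sift down from index 3:
  17 vs smaller child -40 at index 8, swap → [44, -28, -50, -40, -4, 48, -37, -29, 17]
sift down from index 2: already satisfies heap property
sift down from index 1:
  -28 vs smaller child -40 at index 3, swap → [44, -40, -50, -28, -4, 48, -37, -29, 17]
  -28 vs smaller child -29 at index 7, swap → [44, -40, -50, -29, -4, 48, -37, -28, 17]
sift down from index 0:
  44 vs smaller child -50 at index 2, swap → [-50, -40, 44, -29, -4, 48, -37, -28, 17]
  44 vs smaller child -37 at index 6, swap → [-50, -40, -37, -29, -4, 48, 44, -28, 17]

[-50, -40, -37, -29, -4, 48, 44, -28, 17]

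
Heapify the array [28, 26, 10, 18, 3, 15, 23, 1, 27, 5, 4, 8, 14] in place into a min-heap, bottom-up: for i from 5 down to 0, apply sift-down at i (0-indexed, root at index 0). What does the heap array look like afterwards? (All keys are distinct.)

[1, 3, 8, 18, 4, 10, 23, 26, 27, 5, 28, 15, 14]

sift down from index 5:
  15 vs smaller child 8 at index 11, swap → [28, 26, 10, 18, 3, 8, 23, 1, 27, 5, 4, 15, 14]
sift down from index 4: already satisfies heap property
sift down from index 3:
  18 vs smaller child 1 at index 7, swap → [28, 26, 10, 1, 3, 8, 23, 18, 27, 5, 4, 15, 14]
sift down from index 2:
  10 vs smaller child 8 at index 5, swap → [28, 26, 8, 1, 3, 10, 23, 18, 27, 5, 4, 15, 14]
sift down from index 1:
  26 vs smaller child 1 at index 3, swap → [28, 1, 8, 26, 3, 10, 23, 18, 27, 5, 4, 15, 14]
  26 vs smaller child 18 at index 7, swap → [28, 1, 8, 18, 3, 10, 23, 26, 27, 5, 4, 15, 14]
sift down from index 0:
  28 vs smaller child 1 at index 1, swap → [1, 28, 8, 18, 3, 10, 23, 26, 27, 5, 4, 15, 14]
  28 vs smaller child 3 at index 4, swap → [1, 3, 8, 18, 28, 10, 23, 26, 27, 5, 4, 15, 14]
  28 vs smaller child 4 at index 10, swap → [1, 3, 8, 18, 4, 10, 23, 26, 27, 5, 28, 15, 14]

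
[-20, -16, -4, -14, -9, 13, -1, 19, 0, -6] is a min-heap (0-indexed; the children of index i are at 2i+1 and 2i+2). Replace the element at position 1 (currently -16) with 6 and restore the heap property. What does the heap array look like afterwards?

set index 1 from -16 to 6 → [-20, 6, -4, -14, -9, 13, -1, 19, 0, -6]
6 vs smaller child -14 at index 3, swap → [-20, -14, -4, 6, -9, 13, -1, 19, 0, -6]
6 vs smaller child 0 at index 8, swap → [-20, -14, -4, 0, -9, 13, -1, 19, 6, -6]

[-20, -14, -4, 0, -9, 13, -1, 19, 6, -6]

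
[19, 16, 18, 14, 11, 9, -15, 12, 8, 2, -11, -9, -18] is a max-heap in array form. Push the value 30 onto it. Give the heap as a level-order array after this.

[30, 16, 19, 14, 11, 9, 18, 12, 8, 2, -11, -9, -18, -15]

append 30 at index 13 → [19, 16, 18, 14, 11, 9, -15, 12, 8, 2, -11, -9, -18, 30]
30 > parent -15 at index 6, swap → [19, 16, 18, 14, 11, 9, 30, 12, 8, 2, -11, -9, -18, -15]
30 > parent 18 at index 2, swap → [19, 16, 30, 14, 11, 9, 18, 12, 8, 2, -11, -9, -18, -15]
30 > parent 19 at index 0, swap → [30, 16, 19, 14, 11, 9, 18, 12, 8, 2, -11, -9, -18, -15]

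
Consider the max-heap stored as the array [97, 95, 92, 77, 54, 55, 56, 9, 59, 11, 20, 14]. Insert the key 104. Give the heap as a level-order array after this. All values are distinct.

[104, 95, 97, 77, 54, 92, 56, 9, 59, 11, 20, 14, 55]

append 104 at index 12 → [97, 95, 92, 77, 54, 55, 56, 9, 59, 11, 20, 14, 104]
104 > parent 55 at index 5, swap → [97, 95, 92, 77, 54, 104, 56, 9, 59, 11, 20, 14, 55]
104 > parent 92 at index 2, swap → [97, 95, 104, 77, 54, 92, 56, 9, 59, 11, 20, 14, 55]
104 > parent 97 at index 0, swap → [104, 95, 97, 77, 54, 92, 56, 9, 59, 11, 20, 14, 55]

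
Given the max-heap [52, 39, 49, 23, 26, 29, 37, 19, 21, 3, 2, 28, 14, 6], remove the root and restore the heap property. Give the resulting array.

remove root 52; move last element 6 to root → [6, 39, 49, 23, 26, 29, 37, 19, 21, 3, 2, 28, 14]
6 vs larger child 49 at index 2, swap → [49, 39, 6, 23, 26, 29, 37, 19, 21, 3, 2, 28, 14]
6 vs larger child 37 at index 6, swap → [49, 39, 37, 23, 26, 29, 6, 19, 21, 3, 2, 28, 14]

[49, 39, 37, 23, 26, 29, 6, 19, 21, 3, 2, 28, 14]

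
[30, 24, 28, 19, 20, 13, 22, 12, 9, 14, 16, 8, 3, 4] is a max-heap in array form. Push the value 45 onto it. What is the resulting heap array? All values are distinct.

[45, 24, 30, 19, 20, 13, 28, 12, 9, 14, 16, 8, 3, 4, 22]

append 45 at index 14 → [30, 24, 28, 19, 20, 13, 22, 12, 9, 14, 16, 8, 3, 4, 45]
45 > parent 22 at index 6, swap → [30, 24, 28, 19, 20, 13, 45, 12, 9, 14, 16, 8, 3, 4, 22]
45 > parent 28 at index 2, swap → [30, 24, 45, 19, 20, 13, 28, 12, 9, 14, 16, 8, 3, 4, 22]
45 > parent 30 at index 0, swap → [45, 24, 30, 19, 20, 13, 28, 12, 9, 14, 16, 8, 3, 4, 22]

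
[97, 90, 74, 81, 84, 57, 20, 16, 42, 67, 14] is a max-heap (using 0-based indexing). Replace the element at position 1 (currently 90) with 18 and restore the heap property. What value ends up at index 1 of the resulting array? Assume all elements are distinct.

set index 1 from 90 to 18 → [97, 18, 74, 81, 84, 57, 20, 16, 42, 67, 14]
18 vs larger child 84 at index 4, swap → [97, 84, 74, 81, 18, 57, 20, 16, 42, 67, 14]
18 vs larger child 67 at index 9, swap → [97, 84, 74, 81, 67, 57, 20, 16, 42, 18, 14]
resulting array: [97, 84, 74, 81, 67, 57, 20, 16, 42, 18, 14]

84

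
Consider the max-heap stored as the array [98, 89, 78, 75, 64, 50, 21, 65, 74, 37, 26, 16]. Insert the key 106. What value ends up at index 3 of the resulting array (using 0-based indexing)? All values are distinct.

append 106 at index 12 → [98, 89, 78, 75, 64, 50, 21, 65, 74, 37, 26, 16, 106]
106 > parent 50 at index 5, swap → [98, 89, 78, 75, 64, 106, 21, 65, 74, 37, 26, 16, 50]
106 > parent 78 at index 2, swap → [98, 89, 106, 75, 64, 78, 21, 65, 74, 37, 26, 16, 50]
106 > parent 98 at index 0, swap → [106, 89, 98, 75, 64, 78, 21, 65, 74, 37, 26, 16, 50]
resulting array: [106, 89, 98, 75, 64, 78, 21, 65, 74, 37, 26, 16, 50]

75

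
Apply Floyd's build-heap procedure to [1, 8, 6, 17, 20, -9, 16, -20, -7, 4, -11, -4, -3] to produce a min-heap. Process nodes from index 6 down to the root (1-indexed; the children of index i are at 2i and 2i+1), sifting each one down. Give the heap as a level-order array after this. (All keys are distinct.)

sift down from index 6: already satisfies heap property
sift down from index 5:
  20 vs smaller child -11 at index 11, swap → [1, 8, 6, 17, -11, -9, 16, -20, -7, 4, 20, -4, -3]
sift down from index 4:
  17 vs smaller child -20 at index 8, swap → [1, 8, 6, -20, -11, -9, 16, 17, -7, 4, 20, -4, -3]
sift down from index 3:
  6 vs smaller child -9 at index 6, swap → [1, 8, -9, -20, -11, 6, 16, 17, -7, 4, 20, -4, -3]
  6 vs smaller child -4 at index 12, swap → [1, 8, -9, -20, -11, -4, 16, 17, -7, 4, 20, 6, -3]
sift down from index 2:
  8 vs smaller child -20 at index 4, swap → [1, -20, -9, 8, -11, -4, 16, 17, -7, 4, 20, 6, -3]
  8 vs smaller child -7 at index 9, swap → [1, -20, -9, -7, -11, -4, 16, 17, 8, 4, 20, 6, -3]
sift down from index 1:
  1 vs smaller child -20 at index 2, swap → [-20, 1, -9, -7, -11, -4, 16, 17, 8, 4, 20, 6, -3]
  1 vs smaller child -11 at index 5, swap → [-20, -11, -9, -7, 1, -4, 16, 17, 8, 4, 20, 6, -3]

[-20, -11, -9, -7, 1, -4, 16, 17, 8, 4, 20, 6, -3]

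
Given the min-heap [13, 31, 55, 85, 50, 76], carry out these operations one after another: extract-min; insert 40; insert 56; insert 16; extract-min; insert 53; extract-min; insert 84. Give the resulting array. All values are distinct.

extract-min → returns 13:
  remove root 13; move last element 76 to root → [76, 31, 55, 85, 50]
  76 vs smaller child 31 at index 1, swap → [31, 76, 55, 85, 50]
  76 vs smaller child 50 at index 4, swap → [31, 50, 55, 85, 76]
insert 40:
  append 40 at index 5 → [31, 50, 55, 85, 76, 40]
  40 < parent 55 at index 2, swap → [31, 50, 40, 85, 76, 55]
insert 56:
  append 56 at index 6 → [31, 50, 40, 85, 76, 55, 56] (no swap needed)
insert 16:
  append 16 at index 7 → [31, 50, 40, 85, 76, 55, 56, 16]
  16 < parent 85 at index 3, swap → [31, 50, 40, 16, 76, 55, 56, 85]
  16 < parent 50 at index 1, swap → [31, 16, 40, 50, 76, 55, 56, 85]
  16 < parent 31 at index 0, swap → [16, 31, 40, 50, 76, 55, 56, 85]
extract-min → returns 16:
  remove root 16; move last element 85 to root → [85, 31, 40, 50, 76, 55, 56]
  85 vs smaller child 31 at index 1, swap → [31, 85, 40, 50, 76, 55, 56]
  85 vs smaller child 50 at index 3, swap → [31, 50, 40, 85, 76, 55, 56]
insert 53:
  append 53 at index 7 → [31, 50, 40, 85, 76, 55, 56, 53]
  53 < parent 85 at index 3, swap → [31, 50, 40, 53, 76, 55, 56, 85]
extract-min → returns 31:
  remove root 31; move last element 85 to root → [85, 50, 40, 53, 76, 55, 56]
  85 vs smaller child 40 at index 2, swap → [40, 50, 85, 53, 76, 55, 56]
  85 vs smaller child 55 at index 5, swap → [40, 50, 55, 53, 76, 85, 56]
insert 84:
  append 84 at index 7 → [40, 50, 55, 53, 76, 85, 56, 84] (no swap needed)

[40, 50, 55, 53, 76, 85, 56, 84]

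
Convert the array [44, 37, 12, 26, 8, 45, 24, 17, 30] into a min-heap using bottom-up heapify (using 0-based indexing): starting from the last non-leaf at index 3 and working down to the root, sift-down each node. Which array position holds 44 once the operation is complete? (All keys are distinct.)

7

sift down from index 3:
  26 vs smaller child 17 at index 7, swap → [44, 37, 12, 17, 8, 45, 24, 26, 30]
sift down from index 2: already satisfies heap property
sift down from index 1:
  37 vs smaller child 8 at index 4, swap → [44, 8, 12, 17, 37, 45, 24, 26, 30]
sift down from index 0:
  44 vs smaller child 8 at index 1, swap → [8, 44, 12, 17, 37, 45, 24, 26, 30]
  44 vs smaller child 17 at index 3, swap → [8, 17, 12, 44, 37, 45, 24, 26, 30]
  44 vs smaller child 26 at index 7, swap → [8, 17, 12, 26, 37, 45, 24, 44, 30]
resulting array: [8, 17, 12, 26, 37, 45, 24, 44, 30]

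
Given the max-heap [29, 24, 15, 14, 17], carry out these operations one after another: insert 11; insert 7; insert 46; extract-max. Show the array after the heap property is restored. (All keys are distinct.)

[29, 24, 15, 14, 17, 11, 7]

insert 11:
  append 11 at index 5 → [29, 24, 15, 14, 17, 11] (no swap needed)
insert 7:
  append 7 at index 6 → [29, 24, 15, 14, 17, 11, 7] (no swap needed)
insert 46:
  append 46 at index 7 → [29, 24, 15, 14, 17, 11, 7, 46]
  46 > parent 14 at index 3, swap → [29, 24, 15, 46, 17, 11, 7, 14]
  46 > parent 24 at index 1, swap → [29, 46, 15, 24, 17, 11, 7, 14]
  46 > parent 29 at index 0, swap → [46, 29, 15, 24, 17, 11, 7, 14]
extract-max → returns 46:
  remove root 46; move last element 14 to root → [14, 29, 15, 24, 17, 11, 7]
  14 vs larger child 29 at index 1, swap → [29, 14, 15, 24, 17, 11, 7]
  14 vs larger child 24 at index 3, swap → [29, 24, 15, 14, 17, 11, 7]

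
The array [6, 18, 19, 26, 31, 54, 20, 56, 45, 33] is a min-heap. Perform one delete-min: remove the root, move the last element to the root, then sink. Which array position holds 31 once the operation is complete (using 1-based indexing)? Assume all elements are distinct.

remove root 6; move last element 33 to root → [33, 18, 19, 26, 31, 54, 20, 56, 45]
33 vs smaller child 18 at index 2, swap → [18, 33, 19, 26, 31, 54, 20, 56, 45]
33 vs smaller child 26 at index 4, swap → [18, 26, 19, 33, 31, 54, 20, 56, 45]
resulting array: [18, 26, 19, 33, 31, 54, 20, 56, 45]

5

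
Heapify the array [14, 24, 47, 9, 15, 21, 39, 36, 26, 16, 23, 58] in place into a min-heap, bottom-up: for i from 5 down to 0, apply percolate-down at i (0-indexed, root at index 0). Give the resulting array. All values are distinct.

[9, 14, 21, 24, 15, 47, 39, 36, 26, 16, 23, 58]

sift down from index 5: already satisfies heap property
sift down from index 4: already satisfies heap property
sift down from index 3: already satisfies heap property
sift down from index 2:
  47 vs smaller child 21 at index 5, swap → [14, 24, 21, 9, 15, 47, 39, 36, 26, 16, 23, 58]
sift down from index 1:
  24 vs smaller child 9 at index 3, swap → [14, 9, 21, 24, 15, 47, 39, 36, 26, 16, 23, 58]
sift down from index 0:
  14 vs smaller child 9 at index 1, swap → [9, 14, 21, 24, 15, 47, 39, 36, 26, 16, 23, 58]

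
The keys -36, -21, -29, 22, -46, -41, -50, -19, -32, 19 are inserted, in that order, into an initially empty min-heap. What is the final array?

[-50, -36, -46, -32, -21, -29, -41, 22, -19, 19]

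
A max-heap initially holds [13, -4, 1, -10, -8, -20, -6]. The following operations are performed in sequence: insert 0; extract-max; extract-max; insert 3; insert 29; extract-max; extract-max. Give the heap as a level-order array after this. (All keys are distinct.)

insert 0:
  append 0 at index 7 → [13, -4, 1, -10, -8, -20, -6, 0]
  0 > parent -10 at index 3, swap → [13, -4, 1, 0, -8, -20, -6, -10]
  0 > parent -4 at index 1, swap → [13, 0, 1, -4, -8, -20, -6, -10]
extract-max → returns 13:
  remove root 13; move last element -10 to root → [-10, 0, 1, -4, -8, -20, -6]
  -10 vs larger child 1 at index 2, swap → [1, 0, -10, -4, -8, -20, -6]
  -10 vs larger child -6 at index 6, swap → [1, 0, -6, -4, -8, -20, -10]
extract-max → returns 1:
  remove root 1; move last element -10 to root → [-10, 0, -6, -4, -8, -20]
  -10 vs larger child 0 at index 1, swap → [0, -10, -6, -4, -8, -20]
  -10 vs larger child -4 at index 3, swap → [0, -4, -6, -10, -8, -20]
insert 3:
  append 3 at index 6 → [0, -4, -6, -10, -8, -20, 3]
  3 > parent -6 at index 2, swap → [0, -4, 3, -10, -8, -20, -6]
  3 > parent 0 at index 0, swap → [3, -4, 0, -10, -8, -20, -6]
insert 29:
  append 29 at index 7 → [3, -4, 0, -10, -8, -20, -6, 29]
  29 > parent -10 at index 3, swap → [3, -4, 0, 29, -8, -20, -6, -10]
  29 > parent -4 at index 1, swap → [3, 29, 0, -4, -8, -20, -6, -10]
  29 > parent 3 at index 0, swap → [29, 3, 0, -4, -8, -20, -6, -10]
extract-max → returns 29:
  remove root 29; move last element -10 to root → [-10, 3, 0, -4, -8, -20, -6]
  -10 vs larger child 3 at index 1, swap → [3, -10, 0, -4, -8, -20, -6]
  -10 vs larger child -4 at index 3, swap → [3, -4, 0, -10, -8, -20, -6]
extract-max → returns 3:
  remove root 3; move last element -6 to root → [-6, -4, 0, -10, -8, -20]
  -6 vs larger child 0 at index 2, swap → [0, -4, -6, -10, -8, -20]

[0, -4, -6, -10, -8, -20]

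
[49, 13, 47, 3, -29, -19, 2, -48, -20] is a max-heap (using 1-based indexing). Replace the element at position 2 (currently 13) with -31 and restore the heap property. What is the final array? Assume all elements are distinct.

set index 2 from 13 to -31 → [49, -31, 47, 3, -29, -19, 2, -48, -20]
-31 vs larger child 3 at index 4, swap → [49, 3, 47, -31, -29, -19, 2, -48, -20]
-31 vs larger child -20 at index 9, swap → [49, 3, 47, -20, -29, -19, 2, -48, -31]

[49, 3, 47, -20, -29, -19, 2, -48, -31]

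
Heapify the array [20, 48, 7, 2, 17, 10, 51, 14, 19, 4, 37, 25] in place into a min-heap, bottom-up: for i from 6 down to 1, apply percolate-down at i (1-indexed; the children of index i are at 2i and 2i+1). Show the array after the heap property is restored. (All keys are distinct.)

[2, 4, 7, 14, 17, 10, 51, 48, 19, 20, 37, 25]

sift down from index 6: already satisfies heap property
sift down from index 5:
  17 vs smaller child 4 at index 10, swap → [20, 48, 7, 2, 4, 10, 51, 14, 19, 17, 37, 25]
sift down from index 4: already satisfies heap property
sift down from index 3: already satisfies heap property
sift down from index 2:
  48 vs smaller child 2 at index 4, swap → [20, 2, 7, 48, 4, 10, 51, 14, 19, 17, 37, 25]
  48 vs smaller child 14 at index 8, swap → [20, 2, 7, 14, 4, 10, 51, 48, 19, 17, 37, 25]
sift down from index 1:
  20 vs smaller child 2 at index 2, swap → [2, 20, 7, 14, 4, 10, 51, 48, 19, 17, 37, 25]
  20 vs smaller child 4 at index 5, swap → [2, 4, 7, 14, 20, 10, 51, 48, 19, 17, 37, 25]
  20 vs smaller child 17 at index 10, swap → [2, 4, 7, 14, 17, 10, 51, 48, 19, 20, 37, 25]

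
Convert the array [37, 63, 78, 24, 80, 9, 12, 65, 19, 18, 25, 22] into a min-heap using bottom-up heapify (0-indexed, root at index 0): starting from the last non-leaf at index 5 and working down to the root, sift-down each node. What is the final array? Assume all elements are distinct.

[9, 18, 12, 19, 25, 22, 37, 65, 24, 80, 63, 78]

sift down from index 5: already satisfies heap property
sift down from index 4:
  80 vs smaller child 18 at index 9, swap → [37, 63, 78, 24, 18, 9, 12, 65, 19, 80, 25, 22]
sift down from index 3:
  24 vs smaller child 19 at index 8, swap → [37, 63, 78, 19, 18, 9, 12, 65, 24, 80, 25, 22]
sift down from index 2:
  78 vs smaller child 9 at index 5, swap → [37, 63, 9, 19, 18, 78, 12, 65, 24, 80, 25, 22]
  78 vs only child 22 at index 11, swap → [37, 63, 9, 19, 18, 22, 12, 65, 24, 80, 25, 78]
sift down from index 1:
  63 vs smaller child 18 at index 4, swap → [37, 18, 9, 19, 63, 22, 12, 65, 24, 80, 25, 78]
  63 vs smaller child 25 at index 10, swap → [37, 18, 9, 19, 25, 22, 12, 65, 24, 80, 63, 78]
sift down from index 0:
  37 vs smaller child 9 at index 2, swap → [9, 18, 37, 19, 25, 22, 12, 65, 24, 80, 63, 78]
  37 vs smaller child 12 at index 6, swap → [9, 18, 12, 19, 25, 22, 37, 65, 24, 80, 63, 78]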